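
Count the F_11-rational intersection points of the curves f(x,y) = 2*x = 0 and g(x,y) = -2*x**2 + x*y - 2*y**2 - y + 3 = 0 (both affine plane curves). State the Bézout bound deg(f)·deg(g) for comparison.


Common zeros: {(0, 1), (0, 4)}; count = 2; Bézout bound = 2.

deg(f) = 1, deg(g) = 2, so Bézout bound = 2.
Scan x ∈ F_11. For each x, list the y ∈ F_11 with f(x, y) ≡ 0 and those with g(x, y) ≡ 0 (mod 11); the common zeros in that column are the intersection.
  x = 0: f ≡ 0 at y ∈ {0, 1, 2, 3, 4, 5, 6, 7, 8, 9, 10}; g ≡ 0 at y ∈ {1, 4}; common: {1, 4}.
  x = 1: f ≡ 0 at y ∈ ∅; g ≡ 0 at y ∈ ∅; common: ∅.
  x = 2: f ≡ 0 at y ∈ ∅; g ≡ 0 at y ∈ {2, 4}; common: ∅.
  x = 3: f ≡ 0 at y ∈ ∅; g ≡ 0 at y ∈ {5, 7}; common: ∅.
  x = 4: f ≡ 0 at y ∈ ∅; g ≡ 0 at y ∈ ∅; common: ∅.
  x = 5: f ≡ 0 at y ∈ ∅; g ≡ 0 at y ∈ {5, 8}; common: ∅.
  x = 6: f ≡ 0 at y ∈ ∅; g ≡ 0 at y ∈ {1, 7}; common: ∅.
  x = 7: f ≡ 0 at y ∈ ∅; g ≡ 0 at y ∈ ∅; common: ∅.
  x = 8: f ≡ 0 at y ∈ ∅; g ≡ 0 at y ∈ ∅; common: ∅.
  x = 9: f ≡ 0 at y ∈ ∅; g ≡ 0 at y ∈ ∅; common: ∅.
  x = 10: f ≡ 0 at y ∈ ∅; g ≡ 0 at y ∈ {2, 8}; common: ∅.
Collecting: common zeros = {(0, 1), (0, 4)}, so the count is 2.
Comparison with the Bézout bound: 2 ≤ 2 = deg(f)·deg(g), as expected for curves with no common component (the bound is attained).


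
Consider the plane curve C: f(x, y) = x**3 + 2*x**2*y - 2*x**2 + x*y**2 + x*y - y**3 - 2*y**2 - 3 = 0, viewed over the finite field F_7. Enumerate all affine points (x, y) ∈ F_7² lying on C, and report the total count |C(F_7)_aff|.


Affine F_7-points: {(1, 6), (2, 3), (3, 4), (5, 6)}; count = 4.

For each of the 49 pairs (x, y) ∈ F_7², evaluate f(x, y) mod 7. Record the zeros.
  x = 0: [0↦4, 1↦1, 2↦2, 3↦1, 4↦6, 5↦4, 6↦3]  zeros at y ∈ ∅
  x = 1: [0↦3, 1↦4, 2↦4, 3↦4, 4↦5, 5↦1, 6↦0]  zeros at y ∈ {6}
  x = 2: [0↦4, 1↦6, 2↦2, 3↦0, 4↦1, 5↦6, 6↦2]  zeros at y ∈ {3}
  x = 3: [0↦6, 1↦6, 2↦2, 3↦2, 4↦0, 5↦4, 6↦1]  zeros at y ∈ {4}
  x = 4: [0↦1, 1↦3, 2↦3, 3↦2, 4↦1, 5↦1, 6↦3]  zeros at y ∈ ∅
  x = 5: [0↦2, 1↦3, 2↦4, 3↦6, 4↦3, 5↦3, 6↦0]  zeros at y ∈ {6}
  x = 6: [0↦1, 1↦5, 2↦4, 3↦6, 4↦5, 5↦2, 6↦5]  zeros at y ∈ ∅
Collecting zeros: affine points = {(1, 6), (2, 3), (3, 4), (5, 6)}.
Total count |C(F_7)_aff| = 4.


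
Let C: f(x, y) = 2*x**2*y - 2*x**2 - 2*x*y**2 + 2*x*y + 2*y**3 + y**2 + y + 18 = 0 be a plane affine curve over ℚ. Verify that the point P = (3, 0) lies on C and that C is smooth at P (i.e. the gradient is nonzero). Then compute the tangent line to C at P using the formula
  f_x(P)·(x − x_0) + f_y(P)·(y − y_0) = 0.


Tangent line at P: -12*x + 25*y + 36 = 0.

Step 1: f(3, 0) = 0, so P lies on C.
Step 2: partial derivatives
  f_x(x, y) = 4*x*y - 4*x - 2*y**2 + 2*y, f_y(x, y) = 2*x**2 - 4*x*y + 2*x + 6*y**2 + 2*y + 1.
  f_x(P) = -12, f_y(P) = 25 (gradient nonzero, so P is smooth).
Step 3: tangent line at P: -12·(x − 3) + 25·(y − 0) = 0.
Expanding: -12*x + 25*y + 36 = 0.


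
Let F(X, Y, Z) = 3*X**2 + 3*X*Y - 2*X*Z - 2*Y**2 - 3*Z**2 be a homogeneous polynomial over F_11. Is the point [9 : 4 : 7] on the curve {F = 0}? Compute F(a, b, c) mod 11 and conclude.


F(9,4,7) ≡ 2 (mod 11); P is NOT on the curve.

Evaluate F(9, 4, 7) term-by-term (mod 11).
  3*X**2 ↦ 3·81·1·1 = 243
  3*X*Y ↦ 3·9·4·1 = 108
  -2*X*Z ↦ -2·9·1·7 = -126
  -2*Y**2 ↦ -2·1·16·1 = -32
  -3*Z**2 ↦ -3·1·1·49 = -147
Sum: F(9, 4, 7) = (243) + (108) + (-126) + (-32) + (-147) = 46.
Reducing mod 11: 46 ≡ 2 (mod 11).
Since F(a, b, c) ≡ 2 ≠ 0 (mod 11), P does NOT lie on the curve.


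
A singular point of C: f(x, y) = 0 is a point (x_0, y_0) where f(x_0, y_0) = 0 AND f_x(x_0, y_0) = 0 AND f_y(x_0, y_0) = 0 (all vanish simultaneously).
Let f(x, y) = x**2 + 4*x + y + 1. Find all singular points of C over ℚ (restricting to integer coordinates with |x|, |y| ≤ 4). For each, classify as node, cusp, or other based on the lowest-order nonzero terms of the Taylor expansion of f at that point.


No singular points in the scanned grid; C is smooth there.

Compute partial derivatives:
  f_x = 2*x + 4.
  f_y = 1.
f_y = 1 is a nonzero constant, so f_y never vanishes: no point (x, y) can satisfy f = f_x = f_y = 0. In particular no (x, y) ∈ {−4, ..., 4}² is singular; the curve is smooth.


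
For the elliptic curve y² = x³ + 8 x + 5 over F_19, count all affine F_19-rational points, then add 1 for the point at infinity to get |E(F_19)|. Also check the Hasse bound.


Affine points = {(0, 9), (0, 10), (4, 5), (4, 14), (7, 9), (7, 10), (8, 7), (8, 12), (12, 9), (12, 10), (13, 8), (13, 11), (14, 7), (14, 12), (15, 2), (15, 17), (16, 7), (16, 12), (17, 0)}; affine count = 19; |E(F_19)| = 20.

Discriminant check: Δ ∝ 4a³ + 27b² = 4·8³ + 27·5² = 4·512 + 27·25 ≡ 6 (mod 19). Nonzero ⇒ E is nonsingular.
For each x ∈ F_19, compute rhs = x³ + 8·x + 5 mod 19, then count y ∈ F_19 with y² ≡ rhs.
  x = 0: rhs = 5, matching y values: 9, 10 (2 points).
  x = 1: rhs = 14, matching y values: none (0 points).
  x = 2: rhs = 10, matching y values: none (0 points).
  x = 3: rhs = 18, matching y values: none (0 points).
  x = 4: rhs = 6, matching y values: 5, 14 (2 points).
  x = 5: rhs = 18, matching y values: none (0 points).
  x = 6: rhs = 3, matching y values: none (0 points).
  x = 7: rhs = 5, matching y values: 9, 10 (2 points).
  x = 8: rhs = 11, matching y values: 7, 12 (2 points).
  x = 9: rhs = 8, matching y values: none (0 points).
  x = 10: rhs = 2, matching y values: none (0 points).
  x = 11: rhs = 18, matching y values: none (0 points).
  x = 12: rhs = 5, matching y values: 9, 10 (2 points).
  x = 13: rhs = 7, matching y values: 8, 11 (2 points).
  x = 14: rhs = 11, matching y values: 7, 12 (2 points).
  x = 15: rhs = 4, matching y values: 2, 17 (2 points).
  x = 16: rhs = 11, matching y values: 7, 12 (2 points).
  x = 17: rhs = 0, matching y values: 0 (1 points).
  x = 18: rhs = 15, matching y values: none (0 points).
Total affine count: 19.
Full point count |E(F_19)| = 19 + 1 = 20.
Hasse bound: |20 − (19+1)| = |0| = 0 ≤ 2√19 ≈ 8.7178 ✓.


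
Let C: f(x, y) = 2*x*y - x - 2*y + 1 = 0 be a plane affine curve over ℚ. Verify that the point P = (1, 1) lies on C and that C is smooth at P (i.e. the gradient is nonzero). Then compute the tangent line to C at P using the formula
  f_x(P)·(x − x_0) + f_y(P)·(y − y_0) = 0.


Tangent line at P: x - 1 = 0.

Step 1: f(1, 1) = 0, so P lies on C.
Step 2: partial derivatives
  f_x(x, y) = 2*y - 1, f_y(x, y) = 2*x - 2.
  f_x(P) = 1, f_y(P) = 0 (gradient nonzero, so P is smooth).
Step 3: tangent line at P: 1·(x − 1) + 0·(y − 1) = 0.
Expanding: x - 1 = 0.


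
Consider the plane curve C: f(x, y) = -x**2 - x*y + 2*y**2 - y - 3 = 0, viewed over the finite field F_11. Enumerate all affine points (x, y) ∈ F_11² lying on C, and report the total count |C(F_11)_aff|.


Affine F_11-points: {(0, 7), (0, 10), (1, 2), (1, 10), (4, 1), (4, 7), (6, 1), (6, 8), (8, 2), (8, 8)}; count = 10.

For each of the 121 pairs (x, y) ∈ F_11², evaluate f(x, y) mod 11. Record the zeros.
  x = 0: [0↦8, 1↦9, 2↦3, 3↦1, 4↦3, 5↦9, 6↦8, 7↦0, 8↦7, 9↦7, 10↦0]  zeros at y ∈ {7, 10}
  x = 1: [0↦7, 1↦7, 2↦0, 3↦8, 4↦9, 5↦3, 6↦1, 7↦3, 8↦9, 9↦8, 10↦0]  zeros at y ∈ {2, 10}
  x = 2: [0↦4, 1↦3, 2↦6, 3↦2, 4↦2, 5↦6, 6↦3, 7↦4, 8↦9, 9↦7, 10↦9]  zeros at y ∈ ∅
  x = 3: [0↦10, 1↦8, 2↦10, 3↦5, 4↦4, 5↦7, 6↦3, 7↦3, 8↦7, 9↦4, 10↦5]  zeros at y ∈ ∅
  x = 4: [0↦3, 1↦0, 2↦1, 3↦6, 4↦4, 5↦6, 6↦1, 7↦0, 8↦3, 9↦10, 10↦10]  zeros at y ∈ {1, 7}
  x = 5: [0↦5, 1↦1, 2↦1, 3↦5, 4↦2, 5↦3, 6↦8, 7↦6, 8↦8, 9↦3, 10↦2]  zeros at y ∈ ∅
  x = 6: [0↦5, 1↦0, 2↦10, 3↦2, 4↦9, 5↦9, 6↦2, 7↦10, 8↦0, 9↦5, 10↦3]  zeros at y ∈ {1, 8}
  x = 7: [0↦3, 1↦8, 2↦6, 3↦8, 4↦3, 5↦2, 6↦5, 7↦1, 8↦1, 9↦5, 10↦2]  zeros at y ∈ ∅
  x = 8: [0↦10, 1↦3, 2↦0, 3↦1, 4↦6, 5↦4, 6↦6, 7↦1, 8↦0, 9↦3, 10↦10]  zeros at y ∈ {2, 8}
  x = 9: [0↦4, 1↦7, 2↦3, 3↦3, 4↦7, 5↦4, 6↦5, 7↦10, 8↦8, 9↦10, 10↦5]  zeros at y ∈ ∅
  x = 10: [0↦7, 1↦9, 2↦4, 3↦3, 4↦6, 5↦2, 6↦2, 7↦6, 8↦3, 9↦4, 10↦9]  zeros at y ∈ ∅
Collecting zeros: affine points = {(0, 7), (0, 10), (1, 2), (1, 10), (4, 1), (4, 7), (6, 1), (6, 8), (8, 2), (8, 8)}.
Total count |C(F_11)_aff| = 10.


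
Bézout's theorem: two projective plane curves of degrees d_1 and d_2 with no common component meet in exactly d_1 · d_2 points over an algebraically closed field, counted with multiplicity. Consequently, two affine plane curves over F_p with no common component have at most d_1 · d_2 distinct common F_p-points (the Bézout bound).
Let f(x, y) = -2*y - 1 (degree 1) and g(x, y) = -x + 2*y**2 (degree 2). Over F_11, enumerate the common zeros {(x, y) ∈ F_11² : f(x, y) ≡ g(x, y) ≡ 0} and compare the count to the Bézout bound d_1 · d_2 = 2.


Common zeros: {(6, 5)}; count = 1; Bézout bound = 2.

deg(f) = 1, deg(g) = 2, so Bézout bound = 2.
Scan x ∈ F_11. For each x, list the y ∈ F_11 with f(x, y) ≡ 0 and those with g(x, y) ≡ 0 (mod 11); the common zeros in that column are the intersection.
  x = 0: f ≡ 0 at y ∈ {5}; g ≡ 0 at y ∈ {0}; common: ∅.
  x = 1: f ≡ 0 at y ∈ {5}; g ≡ 0 at y ∈ ∅; common: ∅.
  x = 2: f ≡ 0 at y ∈ {5}; g ≡ 0 at y ∈ {1, 10}; common: ∅.
  x = 3: f ≡ 0 at y ∈ {5}; g ≡ 0 at y ∈ ∅; common: ∅.
  x = 4: f ≡ 0 at y ∈ {5}; g ≡ 0 at y ∈ ∅; common: ∅.
  x = 5: f ≡ 0 at y ∈ {5}; g ≡ 0 at y ∈ ∅; common: ∅.
  x = 6: f ≡ 0 at y ∈ {5}; g ≡ 0 at y ∈ {5, 6}; common: {5}.
  x = 7: f ≡ 0 at y ∈ {5}; g ≡ 0 at y ∈ {3, 8}; common: ∅.
  x = 8: f ≡ 0 at y ∈ {5}; g ≡ 0 at y ∈ {2, 9}; common: ∅.
  x = 9: f ≡ 0 at y ∈ {5}; g ≡ 0 at y ∈ ∅; common: ∅.
  x = 10: f ≡ 0 at y ∈ {5}; g ≡ 0 at y ∈ {4, 7}; common: ∅.
Collecting: common zeros = {(6, 5)}, so the count is 1.
Comparison with the Bézout bound: 1 ≤ 2 = deg(f)·deg(g), as expected for curves with no common component (the affine F_11-count falls short of the bound because intersections may lie at infinity, over extension fields, or carry multiplicity).


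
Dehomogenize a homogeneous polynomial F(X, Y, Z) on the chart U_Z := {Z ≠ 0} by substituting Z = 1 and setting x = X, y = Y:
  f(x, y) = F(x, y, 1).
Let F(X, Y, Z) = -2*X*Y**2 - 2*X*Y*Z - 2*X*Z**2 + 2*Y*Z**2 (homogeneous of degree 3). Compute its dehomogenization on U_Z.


f(x, y) = -2*x*y**2 - 2*x*y - 2*x + 2*y

On U_Z we set Z = 1. Each monomial c·X^i·Y^j·Z^k in F becomes c·x^i·y^j·1^k = c·x^i·y^j.
Substituting Z = 1: F(X, Y, 1) = -2*x*y**2 - 2*x*y - 2*x + 2*y.
Note: deg(f) ≤ deg(F) = 3; strict inequality happens when F is divisible by Z (lost terms).


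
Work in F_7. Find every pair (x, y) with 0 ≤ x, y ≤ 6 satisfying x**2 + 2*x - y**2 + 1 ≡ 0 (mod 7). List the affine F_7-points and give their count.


Affine F_7-points: {(0, 1), (0, 6), (1, 2), (1, 5), (2, 3), (2, 4), (3, 3), (3, 4), (4, 2), (4, 5), (5, 1), (5, 6), (6, 0)}; count = 13.

For each of the 49 pairs (x, y) ∈ F_7², evaluate f(x, y) mod 7. Record the zeros.
  x = 0: [0↦1, 1↦0, 2↦4, 3↦6, 4↦6, 5↦4, 6↦0]  zeros at y ∈ {1, 6}
  x = 1: [0↦4, 1↦3, 2↦0, 3↦2, 4↦2, 5↦0, 6↦3]  zeros at y ∈ {2, 5}
  x = 2: [0↦2, 1↦1, 2↦5, 3↦0, 4↦0, 5↦5, 6↦1]  zeros at y ∈ {3, 4}
  x = 3: [0↦2, 1↦1, 2↦5, 3↦0, 4↦0, 5↦5, 6↦1]  zeros at y ∈ {3, 4}
  x = 4: [0↦4, 1↦3, 2↦0, 3↦2, 4↦2, 5↦0, 6↦3]  zeros at y ∈ {2, 5}
  x = 5: [0↦1, 1↦0, 2↦4, 3↦6, 4↦6, 5↦4, 6↦0]  zeros at y ∈ {1, 6}
  x = 6: [0↦0, 1↦6, 2↦3, 3↦5, 4↦5, 5↦3, 6↦6]  zeros at y ∈ {0}
Collecting zeros: affine points = {(0, 1), (0, 6), (1, 2), (1, 5), (2, 3), (2, 4), (3, 3), (3, 4), (4, 2), (4, 5), (5, 1), (5, 6), (6, 0)}.
Total count |C(F_7)_aff| = 13.


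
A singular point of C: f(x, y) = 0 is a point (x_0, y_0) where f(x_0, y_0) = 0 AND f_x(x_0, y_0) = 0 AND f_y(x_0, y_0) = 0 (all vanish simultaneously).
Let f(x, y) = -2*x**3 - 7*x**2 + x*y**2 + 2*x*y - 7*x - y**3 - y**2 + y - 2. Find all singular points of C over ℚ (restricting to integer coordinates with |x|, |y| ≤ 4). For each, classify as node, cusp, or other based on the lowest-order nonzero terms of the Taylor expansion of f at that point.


Singular points: {(-1, -1)}; classification: node.

Compute partial derivatives:
  f_x = -6*x**2 - 14*x + y**2 + 2*y - 7.
  f_y = 2*x*y + 2*x - 3*y**2 - 2*y + 1.
Scan x_0 ∈ {−4, ..., 4}. For each x_0, f_y(x_0, y) is a polynomial in y; find its integer roots y ∈ {−4, ..., 4}, then test f_x and f at those candidates.
  x = -4: f_y(-4, y) = -3*y**2 - 10*y - 7; vanishes at y ∈ {-1}. (-4, -1): f_x = -48 ≠ 0.
  x = -3: f_y(-3, y) = -3*y**2 - 8*y - 5; vanishes at y ∈ {-1}. (-3, -1): f_x = -20 ≠ 0.
  x = -2: f_y(-2, y) = -3*y**2 - 6*y - 3; vanishes at y ∈ {-1}. (-2, -1): f_x = -4 ≠ 0.
  x = -1: f_y(-1, y) = -3*y**2 - 4*y - 1; vanishes at y ∈ {-1}. (-1, -1): f_x = 0, f = 0 — SINGULAR.
  x = 0: f_y(0, y) = -3*y**2 - 2*y + 1; vanishes at y ∈ {-1}. (0, -1): f_x = -8 ≠ 0.
  x = 1: f_y(1, y) = 3 - 3*y**2; vanishes at y ∈ {-1, 1}. (1, -1): f_x = -28 ≠ 0; (1, 1): f_x = -24 ≠ 0.
  x = 2: f_y(2, y) = -3*y**2 + 2*y + 5; vanishes at y ∈ {-1}. (2, -1): f_x = -60 ≠ 0.
  x = 3: f_y(3, y) = -3*y**2 + 4*y + 7; vanishes at y ∈ {-1}. (3, -1): f_x = -104 ≠ 0.
  x = 4: f_y(4, y) = -3*y**2 + 6*y + 9; vanishes at y ∈ {-1, 3}. (4, -1): f_x = -160 ≠ 0; (4, 3): f_x = -144 ≠ 0.
Only singular point on the grid: (-1, -1).
Classify: substitute x = -1 + u, y = -1 + v and expand: f = -2*u**3 - u**2 + u*v**2 - v**3 + v**2.
No constant or linear terms (consistent with a singular point). Quadratic part: -u**2 + v**2. Cubic part: -2*u**3 + u*v**2 - v**3.
The quadratic part v**2 - u**2 = (v − u)(v + u) splits into two distinct linear factors, so there are two distinct tangent lines y − -1 = ±(x − -1) — this is a node (ordinary double point).
Classification: node.


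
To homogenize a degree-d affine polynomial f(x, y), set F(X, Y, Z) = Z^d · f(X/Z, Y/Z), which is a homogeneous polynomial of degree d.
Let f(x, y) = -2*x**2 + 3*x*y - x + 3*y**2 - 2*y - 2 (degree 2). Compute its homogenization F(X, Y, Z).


F(X, Y, Z) = -2*X**2 + 3*X*Y - X*Z + 3*Y**2 - 2*Y*Z - 2*Z**2

deg(f) = 2.
Substitute x = X/Z, y = Y/Z into f, then multiply by Z^2.
  monomial -2·x^2·y^0 ↦ -2·X^2·Y^0·Z^0.
  monomial 3·x^1·y^1 ↦ 3·X^1·Y^1·Z^0.
  monomial -1·x^1·y^0 ↦ -1·X^1·Y^0·Z^1.
  monomial 3·x^0·y^2 ↦ 3·X^0·Y^2·Z^0.
  monomial -2·x^0·y^1 ↦ -2·X^0·Y^1·Z^1.
  monomial -2·x^0·y^0 ↦ -2·X^0·Y^0·Z^2.
Collecting: F(X, Y, Z) = -2*X**2 + 3*X*Y - X*Z + 3*Y**2 - 2*Y*Z - 2*Z**2.


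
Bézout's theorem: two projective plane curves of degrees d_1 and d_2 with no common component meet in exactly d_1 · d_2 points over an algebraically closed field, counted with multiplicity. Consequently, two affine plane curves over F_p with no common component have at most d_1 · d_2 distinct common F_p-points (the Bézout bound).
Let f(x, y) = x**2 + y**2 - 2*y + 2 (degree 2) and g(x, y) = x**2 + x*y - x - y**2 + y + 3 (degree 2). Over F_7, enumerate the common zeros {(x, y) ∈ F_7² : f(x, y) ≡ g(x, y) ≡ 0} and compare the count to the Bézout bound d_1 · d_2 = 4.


Common zeros: {(4, 3), (5, 5)}; count = 2; Bézout bound = 4.

deg(f) = 2, deg(g) = 2, so Bézout bound = 4.
Scan x ∈ F_7. For each x, list the y ∈ F_7 with f(x, y) ≡ 0 and those with g(x, y) ≡ 0 (mod 7); the common zeros in that column are the intersection.
  x = 0: f ≡ 0 at y ∈ ∅; g ≡ 0 at y ∈ ∅; common: ∅.
  x = 1: f ≡ 0 at y ∈ ∅; g ≡ 0 at y ∈ {3, 6}; common: ∅.
  x = 2: f ≡ 0 at y ∈ {4, 5}; g ≡ 0 at y ∈ {1, 2}; common: ∅.
  x = 3: f ≡ 0 at y ∈ {3, 6}; g ≡ 0 at y ∈ ∅; common: ∅.
  x = 4: f ≡ 0 at y ∈ {3, 6}; g ≡ 0 at y ∈ {2, 3}; common: {3}.
  x = 5: f ≡ 0 at y ∈ {4, 5}; g ≡ 0 at y ∈ {1, 5}; common: {5}.
  x = 6: f ≡ 0 at y ∈ ∅; g ≡ 0 at y ∈ ∅; common: ∅.
Collecting: common zeros = {(4, 3), (5, 5)}, so the count is 2.
Comparison with the Bézout bound: 2 ≤ 4 = deg(f)·deg(g), as expected for curves with no common component (the affine F_7-count falls short of the bound because intersections may lie at infinity, over extension fields, or carry multiplicity).


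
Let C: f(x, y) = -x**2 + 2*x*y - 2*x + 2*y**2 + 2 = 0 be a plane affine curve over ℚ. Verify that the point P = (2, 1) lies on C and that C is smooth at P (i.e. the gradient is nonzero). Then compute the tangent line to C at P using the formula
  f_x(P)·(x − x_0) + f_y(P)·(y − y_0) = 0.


Tangent line at P: -4*x + 8*y = 0.

Step 1: f(2, 1) = 0, so P lies on C.
Step 2: partial derivatives
  f_x(x, y) = -2*x + 2*y - 2, f_y(x, y) = 2*x + 4*y.
  f_x(P) = -4, f_y(P) = 8 (gradient nonzero, so P is smooth).
Step 3: tangent line at P: -4·(x − 2) + 8·(y − 1) = 0.
Expanding: -4*x + 8*y = 0.


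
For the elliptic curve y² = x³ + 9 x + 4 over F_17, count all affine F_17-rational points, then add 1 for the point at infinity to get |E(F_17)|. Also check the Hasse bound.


Affine points = {(0, 2), (0, 15), (2, 8), (2, 9), (4, 6), (4, 11), (5, 2), (5, 15), (6, 6), (6, 11), (7, 6), (7, 11), (9, 7), (9, 10), (12, 2), (12, 15), (14, 1), (14, 16)}; affine count = 18; |E(F_17)| = 19.

Discriminant check: Δ ∝ 4a³ + 27b² = 4·9³ + 27·4² = 4·729 + 27·16 ≡ 16 (mod 17). Nonzero ⇒ E is nonsingular.
For each x ∈ F_17, compute rhs = x³ + 9·x + 4 mod 17, then count y ∈ F_17 with y² ≡ rhs.
  x = 0: rhs = 4, matching y values: 2, 15 (2 points).
  x = 1: rhs = 14, matching y values: none (0 points).
  x = 2: rhs = 13, matching y values: 8, 9 (2 points).
  x = 3: rhs = 7, matching y values: none (0 points).
  x = 4: rhs = 2, matching y values: 6, 11 (2 points).
  x = 5: rhs = 4, matching y values: 2, 15 (2 points).
  x = 6: rhs = 2, matching y values: 6, 11 (2 points).
  x = 7: rhs = 2, matching y values: 6, 11 (2 points).
  x = 8: rhs = 10, matching y values: none (0 points).
  x = 9: rhs = 15, matching y values: 7, 10 (2 points).
  x = 10: rhs = 6, matching y values: none (0 points).
  x = 11: rhs = 6, matching y values: none (0 points).
  x = 12: rhs = 4, matching y values: 2, 15 (2 points).
  x = 13: rhs = 6, matching y values: none (0 points).
  x = 14: rhs = 1, matching y values: 1, 16 (2 points).
  x = 15: rhs = 12, matching y values: none (0 points).
  x = 16: rhs = 11, matching y values: none (0 points).
Total affine count: 18.
Full point count |E(F_17)| = 18 + 1 = 19.
Hasse bound: |19 − (17+1)| = |1| = 1 ≤ 2√17 ≈ 8.2462 ✓.


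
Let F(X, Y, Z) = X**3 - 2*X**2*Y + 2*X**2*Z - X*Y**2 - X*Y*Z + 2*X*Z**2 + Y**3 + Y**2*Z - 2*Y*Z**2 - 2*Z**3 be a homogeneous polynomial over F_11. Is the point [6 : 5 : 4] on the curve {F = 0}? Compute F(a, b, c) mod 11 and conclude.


F(6,5,4) ≡ 3 (mod 11); P is NOT on the curve.

Evaluate F(6, 5, 4) term-by-term (mod 11).
  X**3 ↦ 1·216·1·1 = 216
  -2*X**2*Y ↦ -2·36·5·1 = -360
  2*X**2*Z ↦ 2·36·1·4 = 288
  -X*Y**2 ↦ -1·6·25·1 = -150
  -X*Y*Z ↦ -1·6·5·4 = -120
  2*X*Z**2 ↦ 2·6·1·16 = 192
  Y**3 ↦ 1·1·125·1 = 125
  Y**2*Z ↦ 1·1·25·4 = 100
  -2*Y*Z**2 ↦ -2·1·5·16 = -160
  -2*Z**3 ↦ -2·1·1·64 = -128
Sum: F(6, 5, 4) = (216) + (-360) + (288) + (-150) + (-120) + (192) + (125) + (100) + (-160) + (-128) = 3.
Reducing mod 11: 3 ≡ 3 (mod 11).
Since F(a, b, c) ≡ 3 ≠ 0 (mod 11), P does NOT lie on the curve.


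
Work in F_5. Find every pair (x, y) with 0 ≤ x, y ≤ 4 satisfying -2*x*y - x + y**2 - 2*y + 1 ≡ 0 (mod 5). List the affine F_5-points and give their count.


Affine F_5-points: {(0, 1), (1, 0), (1, 4), (2, 3)}; count = 4.

For each of the 25 pairs (x, y) ∈ F_5², evaluate f(x, y) mod 5. Record the zeros.
  x = 0: [0↦1, 1↦0, 2↦1, 3↦4, 4↦4]  zeros at y ∈ {1}
  x = 1: [0↦0, 1↦2, 2↦1, 3↦2, 4↦0]  zeros at y ∈ {0, 4}
  x = 2: [0↦4, 1↦4, 2↦1, 3↦0, 4↦1]  zeros at y ∈ {3}
  x = 3: [0↦3, 1↦1, 2↦1, 3↦3, 4↦2]  zeros at y ∈ ∅
  x = 4: [0↦2, 1↦3, 2↦1, 3↦1, 4↦3]  zeros at y ∈ ∅
Collecting zeros: affine points = {(0, 1), (1, 0), (1, 4), (2, 3)}.
Total count |C(F_5)_aff| = 4.


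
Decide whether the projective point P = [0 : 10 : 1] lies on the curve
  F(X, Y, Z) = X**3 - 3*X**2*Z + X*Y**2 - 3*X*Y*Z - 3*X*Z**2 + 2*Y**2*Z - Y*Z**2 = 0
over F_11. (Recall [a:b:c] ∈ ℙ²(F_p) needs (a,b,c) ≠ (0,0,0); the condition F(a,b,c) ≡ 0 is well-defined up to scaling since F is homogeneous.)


F(0,10,1) ≡ 3 (mod 11); P is NOT on the curve.

Evaluate F(0, 10, 1) term-by-term (mod 11).
  X**3 ↦ 1·0·1·1 = 0
  -3*X**2*Z ↦ -3·0·1·1 = 0
  X*Y**2 ↦ 1·0·100·1 = 0
  -3*X*Y*Z ↦ -3·0·10·1 = 0
  -3*X*Z**2 ↦ -3·0·1·1 = 0
  2*Y**2*Z ↦ 2·1·100·1 = 200
  -Y*Z**2 ↦ -1·1·10·1 = -10
Sum: F(0, 10, 1) = (0) + (0) + (0) + (0) + (0) + (200) + (-10) = 190.
Reducing mod 11: 190 ≡ 3 (mod 11).
Since F(a, b, c) ≡ 3 ≠ 0 (mod 11), P does NOT lie on the curve.


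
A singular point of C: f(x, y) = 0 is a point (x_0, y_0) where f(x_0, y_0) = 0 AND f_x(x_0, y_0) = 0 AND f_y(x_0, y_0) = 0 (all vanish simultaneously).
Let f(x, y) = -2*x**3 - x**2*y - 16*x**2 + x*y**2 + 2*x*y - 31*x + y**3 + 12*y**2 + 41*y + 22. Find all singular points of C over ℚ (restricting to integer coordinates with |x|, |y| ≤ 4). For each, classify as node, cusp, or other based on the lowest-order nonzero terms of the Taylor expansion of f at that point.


Singular points: {(-2, -3)}; classification: node.

Compute partial derivatives:
  f_x = -6*x**2 - 2*x*y - 32*x + y**2 + 2*y - 31.
  f_y = -x**2 + 2*x*y + 2*x + 3*y**2 + 24*y + 41.
Scan x_0 ∈ {−4, ..., 4}. For each x_0, f_y(x_0, y) is a polynomial in y; find its integer roots y ∈ {−4, ..., 4}, then test f_x and f at those candidates.
  x = -4: f_y(-4, y) = 3*y**2 + 16*y + 17; no integer root y with |y| ≤ 4.
  x = -3: f_y(-3, y) = 3*y**2 + 18*y + 26; no integer root y with |y| ≤ 4.
  x = -2: f_y(-2, y) = 3*y**2 + 20*y + 33; vanishes at y ∈ {-3}. (-2, -3): f_x = 0, f = 0 — SINGULAR.
  x = -1: f_y(-1, y) = 3*y**2 + 22*y + 38; no integer root y with |y| ≤ 4.
  x = 0: f_y(0, y) = 3*y**2 + 24*y + 41; no integer root y with |y| ≤ 4.
  x = 1: f_y(1, y) = 3*y**2 + 26*y + 42; no integer root y with |y| ≤ 4.
  x = 2: f_y(2, y) = 3*y**2 + 28*y + 41; no integer root y with |y| ≤ 4.
  x = 3: f_y(3, y) = 3*y**2 + 30*y + 38; no integer root y with |y| ≤ 4.
  x = 4: f_y(4, y) = 3*y**2 + 32*y + 33; no integer root y with |y| ≤ 4.
Only singular point on the grid: (-2, -3).
Classify: substitute x = -2 + u, y = -3 + v and expand: f = -2*u**3 - u**2*v - u**2 + u*v**2 + v**3 + v**2.
No constant or linear terms (consistent with a singular point). Quadratic part: -u**2 + v**2. Cubic part: -2*u**3 - u**2*v + u*v**2 + v**3.
The quadratic part v**2 - u**2 = (v − u)(v + u) splits into two distinct linear factors, so there are two distinct tangent lines y − -3 = ±(x − -2) — this is a node (ordinary double point).
Classification: node.


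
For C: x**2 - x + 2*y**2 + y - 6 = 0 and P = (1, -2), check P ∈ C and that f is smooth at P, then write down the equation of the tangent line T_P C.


Tangent line at P: x - 7*y - 15 = 0.

Step 1: f(1, -2) = 0, so P lies on C.
Step 2: partial derivatives
  f_x(x, y) = 2*x - 1, f_y(x, y) = 4*y + 1.
  f_x(P) = 1, f_y(P) = -7 (gradient nonzero, so P is smooth).
Step 3: tangent line at P: 1·(x − 1) + -7·(y − -2) = 0.
Expanding: x - 7*y - 15 = 0.


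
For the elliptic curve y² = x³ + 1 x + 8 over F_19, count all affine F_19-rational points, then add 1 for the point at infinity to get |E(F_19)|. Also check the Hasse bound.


Affine points = {(3, 0), (4, 0), (5, 9), (5, 10), (7, 4), (7, 15), (9, 9), (9, 10), (10, 7), (10, 12), (11, 1), (11, 18), (12, 0), (14, 7), (14, 12), (15, 4), (15, 15), (16, 4), (16, 15), (17, 6), (17, 13), (18, 5), (18, 14)}; affine count = 23; |E(F_19)| = 24.

Discriminant check: Δ ∝ 4a³ + 27b² = 4·1³ + 27·8² = 4·1 + 27·64 ≡ 3 (mod 19). Nonzero ⇒ E is nonsingular.
For each x ∈ F_19, compute rhs = x³ + 1·x + 8 mod 19, then count y ∈ F_19 with y² ≡ rhs.
  x = 0: rhs = 8, matching y values: none (0 points).
  x = 1: rhs = 10, matching y values: none (0 points).
  x = 2: rhs = 18, matching y values: none (0 points).
  x = 3: rhs = 0, matching y values: 0 (1 points).
  x = 4: rhs = 0, matching y values: 0 (1 points).
  x = 5: rhs = 5, matching y values: 9, 10 (2 points).
  x = 6: rhs = 2, matching y values: none (0 points).
  x = 7: rhs = 16, matching y values: 4, 15 (2 points).
  x = 8: rhs = 15, matching y values: none (0 points).
  x = 9: rhs = 5, matching y values: 9, 10 (2 points).
  x = 10: rhs = 11, matching y values: 7, 12 (2 points).
  x = 11: rhs = 1, matching y values: 1, 18 (2 points).
  x = 12: rhs = 0, matching y values: 0 (1 points).
  x = 13: rhs = 14, matching y values: none (0 points).
  x = 14: rhs = 11, matching y values: 7, 12 (2 points).
  x = 15: rhs = 16, matching y values: 4, 15 (2 points).
  x = 16: rhs = 16, matching y values: 4, 15 (2 points).
  x = 17: rhs = 17, matching y values: 6, 13 (2 points).
  x = 18: rhs = 6, matching y values: 5, 14 (2 points).
Total affine count: 23.
Full point count |E(F_19)| = 23 + 1 = 24.
Hasse bound: |24 − (19+1)| = |4| = 4 ≤ 2√19 ≈ 8.7178 ✓.


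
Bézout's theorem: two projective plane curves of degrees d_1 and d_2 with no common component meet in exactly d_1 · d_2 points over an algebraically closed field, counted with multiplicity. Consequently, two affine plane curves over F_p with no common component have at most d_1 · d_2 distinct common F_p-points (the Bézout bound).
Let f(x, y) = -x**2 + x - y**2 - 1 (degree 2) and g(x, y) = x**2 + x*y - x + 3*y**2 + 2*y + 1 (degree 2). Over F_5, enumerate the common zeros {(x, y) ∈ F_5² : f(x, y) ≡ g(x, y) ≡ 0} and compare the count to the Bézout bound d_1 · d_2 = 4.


Common zeros: ∅; count = 0; Bézout bound = 4.

deg(f) = 2, deg(g) = 2, so Bézout bound = 4.
Scan x ∈ F_5. For each x, list the y ∈ F_5 with f(x, y) ≡ 0 and those with g(x, y) ≡ 0 (mod 5); the common zeros in that column are the intersection.
  x = 0: f ≡ 0 at y ∈ {2, 3}; g ≡ 0 at y ∈ ∅; common: ∅.
  x = 1: f ≡ 0 at y ∈ {2, 3}; g ≡ 0 at y ∈ ∅; common: ∅.
  x = 2: f ≡ 0 at y ∈ ∅; g ≡ 0 at y ∈ {1}; common: ∅.
  x = 3: f ≡ 0 at y ∈ ∅; g ≡ 0 at y ∈ {1, 4}; common: ∅.
  x = 4: f ≡ 0 at y ∈ ∅; g ≡ 0 at y ∈ {4}; common: ∅.
Collecting: common zeros = ∅, so the count is 0.
Comparison with the Bézout bound: 0 ≤ 4 = deg(f)·deg(g), as expected for curves with no common component (the affine F_5-count falls short of the bound because intersections may lie at infinity, over extension fields, or carry multiplicity).


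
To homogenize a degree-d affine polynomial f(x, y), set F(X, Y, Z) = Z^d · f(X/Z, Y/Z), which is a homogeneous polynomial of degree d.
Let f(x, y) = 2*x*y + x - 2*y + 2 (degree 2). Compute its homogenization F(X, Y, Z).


F(X, Y, Z) = 2*X*Y + X*Z - 2*Y*Z + 2*Z**2

deg(f) = 2.
Substitute x = X/Z, y = Y/Z into f, then multiply by Z^2.
  monomial 2·x^1·y^1 ↦ 2·X^1·Y^1·Z^0.
  monomial 1·x^1·y^0 ↦ 1·X^1·Y^0·Z^1.
  monomial -2·x^0·y^1 ↦ -2·X^0·Y^1·Z^1.
  monomial 2·x^0·y^0 ↦ 2·X^0·Y^0·Z^2.
Collecting: F(X, Y, Z) = 2*X*Y + X*Z - 2*Y*Z + 2*Z**2.


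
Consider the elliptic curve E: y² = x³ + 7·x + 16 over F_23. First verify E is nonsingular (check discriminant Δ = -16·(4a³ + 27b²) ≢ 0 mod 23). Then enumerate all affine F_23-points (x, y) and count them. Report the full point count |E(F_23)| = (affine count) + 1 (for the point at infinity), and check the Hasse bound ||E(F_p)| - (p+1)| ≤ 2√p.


Affine points = {(0, 4), (0, 19), (1, 1), (1, 22), (3, 8), (3, 15), (4, 4), (4, 19), (8, 3), (8, 20), (9, 7), (9, 16), (13, 2), (13, 21), (14, 11), (14, 12), (15, 0), (19, 4), (19, 19), (22, 10), (22, 13)}; affine count = 21; |E(F_23)| = 22.

Discriminant check: Δ ∝ 4a³ + 27b² = 4·7³ + 27·16² = 4·343 + 27·256 ≡ 4 (mod 23). Nonzero ⇒ E is nonsingular.
For each x ∈ F_23, compute rhs = x³ + 7·x + 16 mod 23, then count y ∈ F_23 with y² ≡ rhs.
  x = 0: rhs = 16, matching y values: 4, 19 (2 points).
  x = 1: rhs = 1, matching y values: 1, 22 (2 points).
  x = 2: rhs = 15, matching y values: none (0 points).
  x = 3: rhs = 18, matching y values: 8, 15 (2 points).
  x = 4: rhs = 16, matching y values: 4, 19 (2 points).
  x = 5: rhs = 15, matching y values: none (0 points).
  x = 6: rhs = 21, matching y values: none (0 points).
  x = 7: rhs = 17, matching y values: none (0 points).
  x = 8: rhs = 9, matching y values: 3, 20 (2 points).
  x = 9: rhs = 3, matching y values: 7, 16 (2 points).
  x = 10: rhs = 5, matching y values: none (0 points).
  x = 11: rhs = 21, matching y values: none (0 points).
  x = 12: rhs = 11, matching y values: none (0 points).
  x = 13: rhs = 4, matching y values: 2, 21 (2 points).
  x = 14: rhs = 6, matching y values: 11, 12 (2 points).
  x = 15: rhs = 0, matching y values: 0 (1 points).
  x = 16: rhs = 15, matching y values: none (0 points).
  x = 17: rhs = 11, matching y values: none (0 points).
  x = 18: rhs = 17, matching y values: none (0 points).
  x = 19: rhs = 16, matching y values: 4, 19 (2 points).
  x = 20: rhs = 14, matching y values: none (0 points).
  x = 21: rhs = 17, matching y values: none (0 points).
  x = 22: rhs = 8, matching y values: 10, 13 (2 points).
Total affine count: 21.
Full point count |E(F_23)| = 21 + 1 = 22.
Hasse bound: |22 − (23+1)| = |-2| = 2 ≤ 2√23 ≈ 9.5917 ✓.


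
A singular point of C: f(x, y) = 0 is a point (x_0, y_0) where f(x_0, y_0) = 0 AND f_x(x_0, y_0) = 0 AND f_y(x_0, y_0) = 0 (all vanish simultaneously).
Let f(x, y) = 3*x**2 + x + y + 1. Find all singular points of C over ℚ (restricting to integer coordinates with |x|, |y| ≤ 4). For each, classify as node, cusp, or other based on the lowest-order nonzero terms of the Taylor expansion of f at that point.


No singular points in the scanned grid; C is smooth there.

Compute partial derivatives:
  f_x = 6*x + 1.
  f_y = 1.
f_y = 1 is a nonzero constant, so f_y never vanishes: no point (x, y) can satisfy f = f_x = f_y = 0. In particular no (x, y) ∈ {−4, ..., 4}² is singular; the curve is smooth.


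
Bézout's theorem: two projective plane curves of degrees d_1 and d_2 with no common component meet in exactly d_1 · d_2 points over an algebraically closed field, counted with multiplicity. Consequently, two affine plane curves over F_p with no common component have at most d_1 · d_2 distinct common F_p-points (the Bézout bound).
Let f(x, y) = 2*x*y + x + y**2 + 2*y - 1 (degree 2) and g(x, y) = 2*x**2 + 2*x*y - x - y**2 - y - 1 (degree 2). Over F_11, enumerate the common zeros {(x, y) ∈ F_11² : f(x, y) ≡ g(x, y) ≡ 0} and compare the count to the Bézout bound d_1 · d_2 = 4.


Common zeros: {(1, 0), (4, 6)}; count = 2; Bézout bound = 4.

deg(f) = 2, deg(g) = 2, so Bézout bound = 4.
Scan x ∈ F_11. For each x, list the y ∈ F_11 with f(x, y) ≡ 0 and those with g(x, y) ≡ 0 (mod 11); the common zeros in that column are the intersection.
  x = 0: f ≡ 0 at y ∈ ∅; g ≡ 0 at y ∈ ∅; common: ∅.
  x = 1: f ≡ 0 at y ∈ {0, 7}; g ≡ 0 at y ∈ {0, 1}; common: {0}.
  x = 2: f ≡ 0 at y ∈ ∅; g ≡ 0 at y ∈ ∅; common: ∅.
  x = 3: f ≡ 0 at y ∈ {1, 2}; g ≡ 0 at y ∈ {7, 9}; common: ∅.
  x = 4: f ≡ 0 at y ∈ {6}; g ≡ 0 at y ∈ {1, 6}; common: {6}.
  x = 5: f ≡ 0 at y ∈ ∅; g ≡ 0 at y ∈ {0, 9}; common: ∅.
  x = 6: f ≡ 0 at y ∈ {4}; g ≡ 0 at y ∈ ∅; common: ∅.
  x = 7: f ≡ 0 at y ∈ {8, 9}; g ≡ 0 at y ∈ {6, 7}; common: ∅.
  x = 8: f ≡ 0 at y ∈ ∅; g ≡ 0 at y ∈ ∅; common: ∅.
  x = 9: f ≡ 0 at y ∈ {3, 10}; g ≡ 0 at y ∈ ∅; common: ∅.
  x = 10: f ≡ 0 at y ∈ ∅; g ≡ 0 at y ∈ ∅; common: ∅.
Collecting: common zeros = {(1, 0), (4, 6)}, so the count is 2.
Comparison with the Bézout bound: 2 ≤ 4 = deg(f)·deg(g), as expected for curves with no common component (the affine F_11-count falls short of the bound because intersections may lie at infinity, over extension fields, or carry multiplicity).


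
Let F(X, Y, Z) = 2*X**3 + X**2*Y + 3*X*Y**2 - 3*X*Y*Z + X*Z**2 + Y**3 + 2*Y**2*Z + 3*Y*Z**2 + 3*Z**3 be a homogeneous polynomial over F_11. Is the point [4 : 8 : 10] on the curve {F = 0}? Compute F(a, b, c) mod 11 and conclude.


F(4,8,10) ≡ 0 (mod 11); P is on the curve.

Evaluate F(4, 8, 10) term-by-term (mod 11).
  2*X**3 ↦ 2·64·1·1 = 128
  X**2*Y ↦ 1·16·8·1 = 128
  3*X*Y**2 ↦ 3·4·64·1 = 768
  -3*X*Y*Z ↦ -3·4·8·10 = -960
  X*Z**2 ↦ 1·4·1·100 = 400
  Y**3 ↦ 1·1·512·1 = 512
  2*Y**2*Z ↦ 2·1·64·10 = 1280
  3*Y*Z**2 ↦ 3·1·8·100 = 2400
  3*Z**3 ↦ 3·1·1·1000 = 3000
Sum: F(4, 8, 10) = (128) + (128) + (768) + (-960) + (400) + (512) + (1280) + (2400) + (3000) = 7656.
Reducing mod 11: 7656 ≡ 0 (mod 11).
Since F(a, b, c) ≡ 0 (mod 11), P lies on the curve.


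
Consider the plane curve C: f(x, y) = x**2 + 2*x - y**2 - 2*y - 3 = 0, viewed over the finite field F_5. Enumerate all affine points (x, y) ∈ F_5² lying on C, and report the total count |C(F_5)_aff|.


Affine F_5-points: {(1, 0), (1, 3), (2, 0), (2, 3)}; count = 4.

For each of the 25 pairs (x, y) ∈ F_5², evaluate f(x, y) mod 5. Record the zeros.
  x = 0: [0↦2, 1↦4, 2↦4, 3↦2, 4↦3]  zeros at y ∈ ∅
  x = 1: [0↦0, 1↦2, 2↦2, 3↦0, 4↦1]  zeros at y ∈ {0, 3}
  x = 2: [0↦0, 1↦2, 2↦2, 3↦0, 4↦1]  zeros at y ∈ {0, 3}
  x = 3: [0↦2, 1↦4, 2↦4, 3↦2, 4↦3]  zeros at y ∈ ∅
  x = 4: [0↦1, 1↦3, 2↦3, 3↦1, 4↦2]  zeros at y ∈ ∅
Collecting zeros: affine points = {(1, 0), (1, 3), (2, 0), (2, 3)}.
Total count |C(F_5)_aff| = 4.


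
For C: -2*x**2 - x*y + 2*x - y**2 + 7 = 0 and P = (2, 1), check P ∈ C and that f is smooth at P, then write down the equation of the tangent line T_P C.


Tangent line at P: -7*x - 4*y + 18 = 0.

Step 1: f(2, 1) = 0, so P lies on C.
Step 2: partial derivatives
  f_x(x, y) = -4*x - y + 2, f_y(x, y) = -x - 2*y.
  f_x(P) = -7, f_y(P) = -4 (gradient nonzero, so P is smooth).
Step 3: tangent line at P: -7·(x − 2) + -4·(y − 1) = 0.
Expanding: -7*x - 4*y + 18 = 0.


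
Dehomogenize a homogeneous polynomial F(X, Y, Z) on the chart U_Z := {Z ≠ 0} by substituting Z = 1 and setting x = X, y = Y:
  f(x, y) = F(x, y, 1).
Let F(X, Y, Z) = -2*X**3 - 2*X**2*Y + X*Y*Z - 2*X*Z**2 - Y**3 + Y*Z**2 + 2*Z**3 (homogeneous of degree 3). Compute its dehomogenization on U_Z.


f(x, y) = -2*x**3 - 2*x**2*y + x*y - 2*x - y**3 + y + 2

On U_Z we set Z = 1. Each monomial c·X^i·Y^j·Z^k in F becomes c·x^i·y^j·1^k = c·x^i·y^j.
Substituting Z = 1: F(X, Y, 1) = -2*x**3 - 2*x**2*y + x*y - 2*x - y**3 + y + 2.
Note: deg(f) ≤ deg(F) = 3; strict inequality happens when F is divisible by Z (lost terms).


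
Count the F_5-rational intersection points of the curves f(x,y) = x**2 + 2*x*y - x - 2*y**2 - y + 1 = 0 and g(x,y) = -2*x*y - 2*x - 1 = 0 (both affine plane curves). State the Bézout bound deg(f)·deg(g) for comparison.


Common zeros: {(1, 1)}; count = 1; Bézout bound = 4.

deg(f) = 2, deg(g) = 2, so Bézout bound = 4.
Scan x ∈ F_5. For each x, list the y ∈ F_5 with f(x, y) ≡ 0 and those with g(x, y) ≡ 0 (mod 5); the common zeros in that column are the intersection.
  x = 0: f ≡ 0 at y ∈ {3, 4}; g ≡ 0 at y ∈ ∅; common: ∅.
  x = 1: f ≡ 0 at y ∈ {1, 2}; g ≡ 0 at y ∈ {1}; common: {1}.
  x = 2: f ≡ 0 at y ∈ ∅; g ≡ 0 at y ∈ {0}; common: ∅.
  x = 3: f ≡ 0 at y ∈ {1, 4}; g ≡ 0 at y ∈ {3}; common: ∅.
  x = 4: f ≡ 0 at y ∈ ∅; g ≡ 0 at y ∈ {2}; common: ∅.
Collecting: common zeros = {(1, 1)}, so the count is 1.
Comparison with the Bézout bound: 1 ≤ 4 = deg(f)·deg(g), as expected for curves with no common component (the affine F_5-count falls short of the bound because intersections may lie at infinity, over extension fields, or carry multiplicity).


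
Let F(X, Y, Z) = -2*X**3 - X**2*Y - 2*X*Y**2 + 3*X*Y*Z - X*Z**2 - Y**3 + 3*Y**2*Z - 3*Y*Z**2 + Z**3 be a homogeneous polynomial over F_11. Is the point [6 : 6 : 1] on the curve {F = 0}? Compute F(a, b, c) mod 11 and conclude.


F(6,6,1) ≡ 8 (mod 11); P is NOT on the curve.

Evaluate F(6, 6, 1) term-by-term (mod 11).
  -2*X**3 ↦ -2·216·1·1 = -432
  -X**2*Y ↦ -1·36·6·1 = -216
  -2*X*Y**2 ↦ -2·6·36·1 = -432
  3*X*Y*Z ↦ 3·6·6·1 = 108
  -X*Z**2 ↦ -1·6·1·1 = -6
  -Y**3 ↦ -1·1·216·1 = -216
  3*Y**2*Z ↦ 3·1·36·1 = 108
  -3*Y*Z**2 ↦ -3·1·6·1 = -18
  Z**3 ↦ 1·1·1·1 = 1
Sum: F(6, 6, 1) = (-432) + (-216) + (-432) + (108) + (-6) + (-216) + (108) + (-18) + (1) = -1103.
Reducing mod 11: -1103 ≡ 8 (mod 11).
Since F(a, b, c) ≡ 8 ≠ 0 (mod 11), P does NOT lie on the curve.


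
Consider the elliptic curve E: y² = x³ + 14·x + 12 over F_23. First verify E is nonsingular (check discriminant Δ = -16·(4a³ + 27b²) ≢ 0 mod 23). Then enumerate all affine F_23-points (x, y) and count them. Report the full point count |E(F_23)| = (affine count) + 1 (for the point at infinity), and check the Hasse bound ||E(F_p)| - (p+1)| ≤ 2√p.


Affine points = {(0, 9), (0, 14), (1, 2), (1, 21), (2, 5), (2, 18), (3, 9), (3, 14), (5, 0), (6, 6), (6, 17), (7, 4), (7, 19), (9, 4), (9, 19), (10, 5), (10, 18), (11, 5), (11, 18), (14, 10), (14, 13), (15, 3), (15, 20), (16, 10), (16, 13), (18, 1), (18, 22), (20, 9), (20, 14)}; affine count = 29; |E(F_23)| = 30.

Discriminant check: Δ ∝ 4a³ + 27b² = 4·14³ + 27·12² = 4·2744 + 27·144 ≡ 6 (mod 23). Nonzero ⇒ E is nonsingular.
For each x ∈ F_23, compute rhs = x³ + 14·x + 12 mod 23, then count y ∈ F_23 with y² ≡ rhs.
  x = 0: rhs = 12, matching y values: 9, 14 (2 points).
  x = 1: rhs = 4, matching y values: 2, 21 (2 points).
  x = 2: rhs = 2, matching y values: 5, 18 (2 points).
  x = 3: rhs = 12, matching y values: 9, 14 (2 points).
  x = 4: rhs = 17, matching y values: none (0 points).
  x = 5: rhs = 0, matching y values: 0 (1 points).
  x = 6: rhs = 13, matching y values: 6, 17 (2 points).
  x = 7: rhs = 16, matching y values: 4, 19 (2 points).
  x = 8: rhs = 15, matching y values: none (0 points).
  x = 9: rhs = 16, matching y values: 4, 19 (2 points).
  x = 10: rhs = 2, matching y values: 5, 18 (2 points).
  x = 11: rhs = 2, matching y values: 5, 18 (2 points).
  x = 12: rhs = 22, matching y values: none (0 points).
  x = 13: rhs = 22, matching y values: none (0 points).
  x = 14: rhs = 8, matching y values: 10, 13 (2 points).
  x = 15: rhs = 9, matching y values: 3, 20 (2 points).
  x = 16: rhs = 8, matching y values: 10, 13 (2 points).
  x = 17: rhs = 11, matching y values: none (0 points).
  x = 18: rhs = 1, matching y values: 1, 22 (2 points).
  x = 19: rhs = 7, matching y values: none (0 points).
  x = 20: rhs = 12, matching y values: 9, 14 (2 points).
  x = 21: rhs = 22, matching y values: none (0 points).
  x = 22: rhs = 20, matching y values: none (0 points).
Total affine count: 29.
Full point count |E(F_23)| = 29 + 1 = 30.
Hasse bound: |30 − (23+1)| = |6| = 6 ≤ 2√23 ≈ 9.5917 ✓.


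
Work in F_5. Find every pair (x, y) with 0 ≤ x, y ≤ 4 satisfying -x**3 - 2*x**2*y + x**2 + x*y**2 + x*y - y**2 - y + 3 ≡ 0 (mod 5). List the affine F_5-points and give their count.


Affine F_5-points: {(1, 4), (3, 0), (3, 3), (4, 0), (4, 3)}; count = 5.

For each of the 25 pairs (x, y) ∈ F_5², evaluate f(x, y) mod 5. Record the zeros.
  x = 0: [0↦3, 1↦1, 2↦2, 3↦1, 4↦3]  zeros at y ∈ ∅
  x = 1: [0↦3, 1↦1, 2↦4, 3↦2, 4↦0]  zeros at y ∈ {4}
  x = 2: [0↦4, 1↦3, 2↦4, 3↦2, 4↦2]  zeros at y ∈ ∅
  x = 3: [0↦0, 1↦1, 2↦1, 3↦0, 4↦3]  zeros at y ∈ {0, 3}
  x = 4: [0↦0, 1↦4, 2↦4, 3↦0, 4↦2]  zeros at y ∈ {0, 3}
Collecting zeros: affine points = {(1, 4), (3, 0), (3, 3), (4, 0), (4, 3)}.
Total count |C(F_5)_aff| = 5.
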